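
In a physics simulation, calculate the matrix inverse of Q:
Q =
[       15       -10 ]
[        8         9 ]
det(Q) = 215
Q⁻¹ =
[    9/215      2/43 ]
[   -8/215      3/43 ]

For a 2×2 matrix Q = [[a, b], [c, d]] with det(Q) ≠ 0, Q⁻¹ = (1/det(Q)) * [[d, -b], [-c, a]].
det(Q) = (15)*(9) - (-10)*(8) = 135 + 80 = 215.
Q⁻¹ = (1/215) * [[9, 10], [-8, 15]].
Dividing each entry by 215 and reducing:
Q⁻¹ =
[    9/215      2/43 ]
[   -8/215      3/43 ]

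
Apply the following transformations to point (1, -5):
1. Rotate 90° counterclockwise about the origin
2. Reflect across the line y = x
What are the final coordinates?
(1, 5)

Step 1: Rotate 90° → (5, 1)
Step 2: Reflect across the line y = x → (1, 5)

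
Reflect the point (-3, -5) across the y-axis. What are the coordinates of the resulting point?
(3, -5)

Reflection across y-axis: (-3, -5) → (3, -5)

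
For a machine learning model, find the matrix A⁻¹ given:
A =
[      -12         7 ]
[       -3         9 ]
det(A) = -87
A⁻¹ =
[    -3/29      7/87 ]
[    -1/29      4/29 ]

For a 2×2 matrix A = [[a, b], [c, d]] with det(A) ≠ 0, A⁻¹ = (1/det(A)) * [[d, -b], [-c, a]].
det(A) = (-12)*(9) - (7)*(-3) = -108 + 21 = -87.
A⁻¹ = (1/-87) * [[9, -7], [3, -12]].
Dividing each entry by -87 and reducing:
A⁻¹ =
[    -3/29      7/87 ]
[    -1/29      4/29 ]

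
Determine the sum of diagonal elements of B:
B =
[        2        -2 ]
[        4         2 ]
tr(B) = 2 + 2 = 4

The trace of a square matrix is the sum of its diagonal entries.
Diagonal entries of B: B[0][0] = 2, B[1][1] = 2.
tr(B) = 2 + 2 = 4.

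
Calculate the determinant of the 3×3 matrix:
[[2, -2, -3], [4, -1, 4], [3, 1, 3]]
-35

Expansion along first row:
det = 2·det([[-1,4],[1,3]]) - -2·det([[4,4],[3,3]]) + -3·det([[4,-1],[3,1]])
    = 2·(-1·3 - 4·1) - -2·(4·3 - 4·3) + -3·(4·1 - -1·3)
    = 2·-7 - -2·0 + -3·7
    = -14 + 0 + -21 = -35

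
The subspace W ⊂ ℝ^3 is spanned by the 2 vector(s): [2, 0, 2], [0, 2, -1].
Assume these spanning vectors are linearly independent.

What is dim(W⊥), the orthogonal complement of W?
dim(W⊥) = 1

For any subspace W of ℝ^n, dim(W) + dim(W⊥) = n (the whole-space dimension).
Here the given 2 vectors are linearly independent, so dim(W) = 2.
Thus dim(W⊥) = n - dim(W) = 3 - 2 = 1.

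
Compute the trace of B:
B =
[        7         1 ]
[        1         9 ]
tr(B) = 7 + 9 = 16

The trace of a square matrix is the sum of its diagonal entries.
Diagonal entries of B: B[0][0] = 7, B[1][1] = 9.
tr(B) = 7 + 9 = 16.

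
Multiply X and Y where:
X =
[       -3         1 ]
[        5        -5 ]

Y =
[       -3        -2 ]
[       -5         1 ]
XY =
[        4         7 ]
[       10       -15 ]

Matrix multiplication: (XY)[i][j] = sum over k of X[i][k] * Y[k][j].
  (XY)[0][0] = (-3)*(-3) + (1)*(-5) = 4
  (XY)[0][1] = (-3)*(-2) + (1)*(1) = 7
  (XY)[1][0] = (5)*(-3) + (-5)*(-5) = 10
  (XY)[1][1] = (5)*(-2) + (-5)*(1) = -15
XY =
[        4         7 ]
[       10       -15 ]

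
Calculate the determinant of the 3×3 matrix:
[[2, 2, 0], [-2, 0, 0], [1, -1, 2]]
8

Expansion along first row:
det = 2·det([[0,0],[-1,2]]) - 2·det([[-2,0],[1,2]]) + 0·det([[-2,0],[1,-1]])
    = 2·(0·2 - 0·-1) - 2·(-2·2 - 0·1) + 0·(-2·-1 - 0·1)
    = 2·0 - 2·-4 + 0·2
    = 0 + 8 + 0 = 8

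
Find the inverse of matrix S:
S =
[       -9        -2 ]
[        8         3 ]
det(S) = -11
S⁻¹ =
[    -3/11     -2/11 ]
[     8/11      9/11 ]

For a 2×2 matrix S = [[a, b], [c, d]] with det(S) ≠ 0, S⁻¹ = (1/det(S)) * [[d, -b], [-c, a]].
det(S) = (-9)*(3) - (-2)*(8) = -27 + 16 = -11.
S⁻¹ = (1/-11) * [[3, 2], [-8, -9]].
Dividing each entry by -11 and reducing:
S⁻¹ =
[    -3/11     -2/11 ]
[     8/11      9/11 ]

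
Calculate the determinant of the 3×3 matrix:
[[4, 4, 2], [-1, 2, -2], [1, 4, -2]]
-12

Expansion along first row:
det = 4·det([[2,-2],[4,-2]]) - 4·det([[-1,-2],[1,-2]]) + 2·det([[-1,2],[1,4]])
    = 4·(2·-2 - -2·4) - 4·(-1·-2 - -2·1) + 2·(-1·4 - 2·1)
    = 4·4 - 4·4 + 2·-6
    = 16 + -16 + -12 = -12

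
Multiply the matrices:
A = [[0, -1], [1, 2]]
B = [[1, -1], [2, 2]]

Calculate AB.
[[-2, -2], [5, 3]]

Each entry (i,j) of AB = sum over k of A[i][k]*B[k][j].
(AB)[0][0] = (0)*(1) + (-1)*(2) = -2
(AB)[0][1] = (0)*(-1) + (-1)*(2) = -2
(AB)[1][0] = (1)*(1) + (2)*(2) = 5
(AB)[1][1] = (1)*(-1) + (2)*(2) = 3
AB = [[-2, -2], [5, 3]]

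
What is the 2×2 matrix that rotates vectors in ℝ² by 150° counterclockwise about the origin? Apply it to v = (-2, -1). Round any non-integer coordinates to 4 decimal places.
R = [[-√3/2, -1/2], [1/2, -√3/2]]; R·v = (2.2321, -0.1340)

A counterclockwise rotation by angle θ in ℝ² has matrix R(θ) = [[cos θ, -sin θ], [sin θ, cos θ]].
For θ = 150°: cos θ = -√3/2, sin θ = 1/2.
R(150°) = [[-√3/2, -1/2], [1/2, -√3/2]].
R·v = [-√3/2·-2 + (-1/2)·-1, 1/2·-2 + -√3/2·-1] = (2.2321, -0.1340).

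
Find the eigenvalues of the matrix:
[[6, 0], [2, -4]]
λ = -4 and λ = 6

Characteristic equation: det(A - λI) = 0
λ² - (trace)λ + (det) = 0
λ² - (2)λ + (-24) = 0
λ² - 2λ - 24 = 0
Solving: λ = -4, 6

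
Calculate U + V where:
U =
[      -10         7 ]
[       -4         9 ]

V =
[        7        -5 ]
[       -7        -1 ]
U + V =
[       -3         2 ]
[      -11         8 ]

Matrix addition is elementwise: (U+V)[i][j] = U[i][j] + V[i][j].
  (U+V)[0][0] = (-10) + (7) = -3
  (U+V)[0][1] = (7) + (-5) = 2
  (U+V)[1][0] = (-4) + (-7) = -11
  (U+V)[1][1] = (9) + (-1) = 8
U + V =
[       -3         2 ]
[      -11         8 ]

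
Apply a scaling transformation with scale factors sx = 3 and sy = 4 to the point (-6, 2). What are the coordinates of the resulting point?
(-18, 8)

Scaling matrix:
[[3, 0], [0, 4]]
Result: (-6 × 3, 2 × 4) = (-18, 8)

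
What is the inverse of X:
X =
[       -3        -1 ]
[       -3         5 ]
det(X) = -18
X⁻¹ =
[    -5/18     -1/18 ]
[     -1/6       1/6 ]

For a 2×2 matrix X = [[a, b], [c, d]] with det(X) ≠ 0, X⁻¹ = (1/det(X)) * [[d, -b], [-c, a]].
det(X) = (-3)*(5) - (-1)*(-3) = -15 - 3 = -18.
X⁻¹ = (1/-18) * [[5, 1], [3, -3]].
Dividing each entry by -18 and reducing:
X⁻¹ =
[    -5/18     -1/18 ]
[     -1/6       1/6 ]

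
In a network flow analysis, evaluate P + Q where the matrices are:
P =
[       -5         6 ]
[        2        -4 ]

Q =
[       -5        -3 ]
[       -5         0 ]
P + Q =
[      -10         3 ]
[       -3        -4 ]

Matrix addition is elementwise: (P+Q)[i][j] = P[i][j] + Q[i][j].
  (P+Q)[0][0] = (-5) + (-5) = -10
  (P+Q)[0][1] = (6) + (-3) = 3
  (P+Q)[1][0] = (2) + (-5) = -3
  (P+Q)[1][1] = (-4) + (0) = -4
P + Q =
[      -10         3 ]
[       -3        -4 ]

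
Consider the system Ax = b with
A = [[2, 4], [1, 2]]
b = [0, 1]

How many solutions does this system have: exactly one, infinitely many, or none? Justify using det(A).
No solution

det(A) = (2)*(2) - (4)*(1) = 0, so A is singular.
The column space of A is span(column 1) = span([2, 1]).
b = [0, 1] is not a scalar multiple of column 1, so b ∉ column space and the system is inconsistent — no solution.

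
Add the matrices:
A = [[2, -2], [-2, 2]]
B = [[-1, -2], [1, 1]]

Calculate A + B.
[[1, -4], [-1, 3]]

Add corresponding elements:
(2)+(-1)=1
(-2)+(-2)=-4
(-2)+(1)=-1
(2)+(1)=3
A + B = [[1, -4], [-1, 3]]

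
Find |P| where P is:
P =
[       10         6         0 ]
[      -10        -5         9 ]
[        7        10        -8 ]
det(P) = -602

Expand along row 0 (cofactor expansion): det(P) = a*(e*i - f*h) - b*(d*i - f*g) + c*(d*h - e*g), where the 3×3 is [[a, b, c], [d, e, f], [g, h, i]].
Minor M_00 = (-5)*(-8) - (9)*(10) = 40 - 90 = -50.
Minor M_01 = (-10)*(-8) - (9)*(7) = 80 - 63 = 17.
Minor M_02 = (-10)*(10) - (-5)*(7) = -100 + 35 = -65.
det(P) = (10)*(-50) - (6)*(17) + (0)*(-65) = -500 - 102 + 0 = -602.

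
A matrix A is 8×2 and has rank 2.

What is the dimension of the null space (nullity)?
0

The rank-nullity theorem for an m×n matrix states:
rank(A) + nullity(A) = n (the number of columns).
Here n = 2 and rank(A) = 2, so nullity(A) = 2 - 2 = 0.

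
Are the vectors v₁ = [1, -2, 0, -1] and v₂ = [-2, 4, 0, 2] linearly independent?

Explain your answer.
No, linearly dependent (v₂ = -2·v₁)

Check whether there is a scalar k with v₂ = k·v₁.
Comparing components, k = -2 satisfies -2·[1, -2, 0, -1] = [-2, 4, 0, 2].
Since v₂ is a scalar multiple of v₁, the two vectors are linearly dependent.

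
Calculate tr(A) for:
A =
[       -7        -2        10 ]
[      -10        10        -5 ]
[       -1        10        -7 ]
tr(A) = -7 + 10 - 7 = -4

The trace of a square matrix is the sum of its diagonal entries.
Diagonal entries of A: A[0][0] = -7, A[1][1] = 10, A[2][2] = -7.
tr(A) = -7 + 10 - 7 = -4.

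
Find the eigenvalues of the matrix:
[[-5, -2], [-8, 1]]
λ = -7 and λ = 3

Characteristic equation: det(A - λI) = 0
λ² - (trace)λ + (det) = 0
λ² - (-4)λ + (-21) = 0
λ² + 4λ - 21 = 0
Solving: λ = -7, 3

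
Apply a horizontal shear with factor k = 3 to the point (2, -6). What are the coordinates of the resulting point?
(-16, -6)

Shear matrix for horizontal shear with factor k = 3:
[[1, 3], [0, 1]]
Result: (2, -6) → (-16, -6)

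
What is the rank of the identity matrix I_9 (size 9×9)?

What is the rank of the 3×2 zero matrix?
rank(I_9) = 9, rank(0) = 0

The identity I_9 has 9 columns that are the standard basis vectors e_1, …, e_9. These are linearly independent, so all 9 columns are pivots and rank(I_9) = 9.
The 3×2 zero matrix has every entry zero, so every row is the zero row and there are no pivots; rank(0) = 0.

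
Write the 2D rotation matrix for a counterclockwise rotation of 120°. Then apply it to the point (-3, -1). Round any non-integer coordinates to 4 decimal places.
R = [[-1/2, -√3/2], [√3/2, -1/2]]; R·(-3, -1) = (2.3660, -2.0981)

Rotation matrix formula: R(θ) = [[cos θ, -sin θ], [sin θ, cos θ]]
For θ = 120°:
cos(120°) = -1/2
sin(120°) = √3/2
R = [[-1/2, -√3/2], [√3/2, -1/2]]
Apply to (-3, -1): [-1/2·-3 + (-√3/2)·-1, √3/2·-3 + -1/2·-1] = (2.3660, -2.0981)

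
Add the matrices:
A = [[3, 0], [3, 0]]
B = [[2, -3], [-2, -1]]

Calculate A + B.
[[5, -3], [1, -1]]

Add corresponding elements:
(3)+(2)=5
(0)+(-3)=-3
(3)+(-2)=1
(0)+(-1)=-1
A + B = [[5, -3], [1, -1]]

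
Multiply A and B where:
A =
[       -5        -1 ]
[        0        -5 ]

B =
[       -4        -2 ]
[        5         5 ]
AB =
[       15         5 ]
[      -25       -25 ]

Matrix multiplication: (AB)[i][j] = sum over k of A[i][k] * B[k][j].
  (AB)[0][0] = (-5)*(-4) + (-1)*(5) = 15
  (AB)[0][1] = (-5)*(-2) + (-1)*(5) = 5
  (AB)[1][0] = (0)*(-4) + (-5)*(5) = -25
  (AB)[1][1] = (0)*(-2) + (-5)*(5) = -25
AB =
[       15         5 ]
[      -25       -25 ]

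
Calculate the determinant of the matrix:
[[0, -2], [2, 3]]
4

For a 2×2 matrix [[a, b], [c, d]], det = ad - bc
det = (0)(3) - (-2)(2) = 0 - -4 = 4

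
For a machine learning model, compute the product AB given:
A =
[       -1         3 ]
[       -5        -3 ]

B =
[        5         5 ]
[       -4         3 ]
AB =
[      -17         4 ]
[      -13       -34 ]

Matrix multiplication: (AB)[i][j] = sum over k of A[i][k] * B[k][j].
  (AB)[0][0] = (-1)*(5) + (3)*(-4) = -17
  (AB)[0][1] = (-1)*(5) + (3)*(3) = 4
  (AB)[1][0] = (-5)*(5) + (-3)*(-4) = -13
  (AB)[1][1] = (-5)*(5) + (-3)*(3) = -34
AB =
[      -17         4 ]
[      -13       -34 ]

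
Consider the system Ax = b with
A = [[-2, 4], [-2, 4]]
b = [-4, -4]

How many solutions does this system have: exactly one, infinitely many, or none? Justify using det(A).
Infinitely many solutions

det(A) = (-2)*(4) - (4)*(-2) = 0, so A is singular (column 2 is -2 times column 1).
b = [-4, -4] = 2 * column 1 of A, so b lies in the column space of A.
A singular matrix whose right-hand side is in its column space gives a 1-parameter family of solutions — infinitely many.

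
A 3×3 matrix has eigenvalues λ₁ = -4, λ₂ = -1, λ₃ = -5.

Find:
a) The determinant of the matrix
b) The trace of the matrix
det = -20, trace = -10

Two standard eigenvalue identities:
- det(A) equals the product of the eigenvalues (counted with multiplicity).
- trace(A) equals the sum of the eigenvalues.
det(A) = (-4)*(-1)*(-5) = -20.
trace(A) = -4 - 1 - 5 = -10.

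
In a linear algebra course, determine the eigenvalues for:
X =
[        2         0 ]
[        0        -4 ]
λ = -4, 2

Solve det(X - λI) = 0. For a 2×2 matrix the characteristic equation is λ² - (trace)λ + det = 0.
trace(X) = a + d = 2 - 4 = -2.
det(X) = a*d - b*c = (2)*(-4) - (0)*(0) = -8 - 0 = -8.
Characteristic equation: λ² - (-2)λ + (-8) = 0.
Discriminant = (-2)² - 4*(-8) = 4 + 32 = 36.
λ = (-2 ± √36) / 2 = (-2 ± 6) / 2 = -4, 2.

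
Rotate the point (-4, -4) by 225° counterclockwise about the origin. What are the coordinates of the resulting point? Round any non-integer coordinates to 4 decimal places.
(0.0000, 5.6569)

Rotation matrix R(θ) = [[cos θ, -sin θ], [sin θ, cos θ]]; for θ = 225°:
R = [[-√2/2, √2/2], [-√2/2, -√2/2]]
Result: R × [-4, -4]ᵀ = [-√2/2·-4 + (√2/2)·-4, -√2/2·-4 + (-√2/2)·-4]ᵀ = (0.0000, 5.6569)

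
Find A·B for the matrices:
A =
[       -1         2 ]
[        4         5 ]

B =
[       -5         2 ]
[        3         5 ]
AB =
[       11         8 ]
[       -5        33 ]

Matrix multiplication: (AB)[i][j] = sum over k of A[i][k] * B[k][j].
  (AB)[0][0] = (-1)*(-5) + (2)*(3) = 11
  (AB)[0][1] = (-1)*(2) + (2)*(5) = 8
  (AB)[1][0] = (4)*(-5) + (5)*(3) = -5
  (AB)[1][1] = (4)*(2) + (5)*(5) = 33
AB =
[       11         8 ]
[       -5        33 ]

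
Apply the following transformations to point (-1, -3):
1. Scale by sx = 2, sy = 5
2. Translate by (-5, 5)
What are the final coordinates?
(-7, -10)

Step 1: Scale (-1, -3) by (sx, sy) = (2, 5) → (-2, -15)
Step 2: Translate by (-5, 5) → (-7, -10)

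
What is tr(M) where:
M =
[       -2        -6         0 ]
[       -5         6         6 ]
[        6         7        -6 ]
tr(M) = -2 + 6 - 6 = -2

The trace of a square matrix is the sum of its diagonal entries.
Diagonal entries of M: M[0][0] = -2, M[1][1] = 6, M[2][2] = -6.
tr(M) = -2 + 6 - 6 = -2.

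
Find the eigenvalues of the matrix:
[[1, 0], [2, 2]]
λ = 1 and λ = 2

Characteristic equation: det(A - λI) = 0
λ² - (trace)λ + (det) = 0
λ² - (3)λ + (2) = 0
λ² - 3λ + 2 = 0
Solving: λ = 1, 2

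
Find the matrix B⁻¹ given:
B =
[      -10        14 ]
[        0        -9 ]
det(B) = 90
B⁻¹ =
[    -1/10     -7/45 ]
[        0      -1/9 ]

For a 2×2 matrix B = [[a, b], [c, d]] with det(B) ≠ 0, B⁻¹ = (1/det(B)) * [[d, -b], [-c, a]].
det(B) = (-10)*(-9) - (14)*(0) = 90 - 0 = 90.
B⁻¹ = (1/90) * [[-9, -14], [0, -10]].
Dividing each entry by 90 and reducing:
B⁻¹ =
[    -1/10     -7/45 ]
[        0      -1/9 ]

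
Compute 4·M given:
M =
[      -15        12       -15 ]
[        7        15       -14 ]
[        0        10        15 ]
4M =
[      -60        48       -60 ]
[       28        60       -56 ]
[        0        40        60 ]

Scalar multiplication is elementwise: (4M)[i][j] = 4 * M[i][j].
  (4M)[0][0] = 4 * (-15) = -60
  (4M)[0][1] = 4 * (12) = 48
  (4M)[0][2] = 4 * (-15) = -60
  (4M)[1][0] = 4 * (7) = 28
  (4M)[1][1] = 4 * (15) = 60
  (4M)[1][2] = 4 * (-14) = -56
  (4M)[2][0] = 4 * (0) = 0
  (4M)[2][1] = 4 * (10) = 40
  (4M)[2][2] = 4 * (15) = 60
4M =
[      -60        48       -60 ]
[       28        60       -56 ]
[        0        40        60 ]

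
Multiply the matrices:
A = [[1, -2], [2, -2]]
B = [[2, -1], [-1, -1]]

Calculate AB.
[[4, 1], [6, 0]]

Each entry (i,j) of AB = sum over k of A[i][k]*B[k][j].
(AB)[0][0] = (1)*(2) + (-2)*(-1) = 4
(AB)[0][1] = (1)*(-1) + (-2)*(-1) = 1
(AB)[1][0] = (2)*(2) + (-2)*(-1) = 6
(AB)[1][1] = (2)*(-1) + (-2)*(-1) = 0
AB = [[4, 1], [6, 0]]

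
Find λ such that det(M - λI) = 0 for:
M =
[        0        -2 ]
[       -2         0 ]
λ = -2, 2

Solve det(M - λI) = 0. For a 2×2 matrix the characteristic equation is λ² - (trace)λ + det = 0.
trace(M) = a + d = 0 + 0 = 0.
det(M) = a*d - b*c = (0)*(0) - (-2)*(-2) = 0 - 4 = -4.
Characteristic equation: λ² - (0)λ + (-4) = 0.
Discriminant = (0)² - 4*(-4) = 0 + 16 = 16.
λ = (0 ± √16) / 2 = (0 ± 4) / 2 = -2, 2.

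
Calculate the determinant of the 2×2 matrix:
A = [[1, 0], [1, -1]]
-1

For A = [[a, b], [c, d]], det(A) = a*d - b*c.
det(A) = (1)*(-1) - (0)*(1) = -1 - 0 = -1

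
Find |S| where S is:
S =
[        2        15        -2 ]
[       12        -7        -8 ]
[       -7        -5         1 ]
det(S) = 784

Expand along row 0 (cofactor expansion): det(S) = a*(e*i - f*h) - b*(d*i - f*g) + c*(d*h - e*g), where the 3×3 is [[a, b, c], [d, e, f], [g, h, i]].
Minor M_00 = (-7)*(1) - (-8)*(-5) = -7 - 40 = -47.
Minor M_01 = (12)*(1) - (-8)*(-7) = 12 - 56 = -44.
Minor M_02 = (12)*(-5) - (-7)*(-7) = -60 - 49 = -109.
det(S) = (2)*(-47) - (15)*(-44) + (-2)*(-109) = -94 + 660 + 218 = 784.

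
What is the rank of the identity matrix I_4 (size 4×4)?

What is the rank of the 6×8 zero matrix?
rank(I_4) = 4, rank(0) = 0

The identity I_4 has 4 columns that are the standard basis vectors e_1, …, e_4. These are linearly independent, so all 4 columns are pivots and rank(I_4) = 4.
The 6×8 zero matrix has every entry zero, so every row is the zero row and there are no pivots; rank(0) = 0.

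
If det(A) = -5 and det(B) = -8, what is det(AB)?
40

Use the multiplicative property of determinants: det(AB) = det(A)*det(B).
det(AB) = (-5)*(-8) = 40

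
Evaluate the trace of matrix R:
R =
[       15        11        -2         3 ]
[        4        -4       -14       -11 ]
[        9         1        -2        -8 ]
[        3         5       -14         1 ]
tr(R) = 15 - 4 - 2 + 1 = 10

The trace of a square matrix is the sum of its diagonal entries.
Diagonal entries of R: R[0][0] = 15, R[1][1] = -4, R[2][2] = -2, R[3][3] = 1.
tr(R) = 15 - 4 - 2 + 1 = 10.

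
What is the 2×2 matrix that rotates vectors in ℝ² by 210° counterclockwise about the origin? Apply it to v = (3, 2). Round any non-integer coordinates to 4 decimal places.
R = [[-√3/2, 1/2], [-1/2, -√3/2]]; R·v = (-1.5981, -3.2321)

A counterclockwise rotation by angle θ in ℝ² has matrix R(θ) = [[cos θ, -sin θ], [sin θ, cos θ]].
For θ = 210°: cos θ = -√3/2, sin θ = -1/2.
R(210°) = [[-√3/2, 1/2], [-1/2, -√3/2]].
R·v = [-√3/2·3 + (1/2)·2, -1/2·3 + -√3/2·2] = (-1.5981, -3.2321).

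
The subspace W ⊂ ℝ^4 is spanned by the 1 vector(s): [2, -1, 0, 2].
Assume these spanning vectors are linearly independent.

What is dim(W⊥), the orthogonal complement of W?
dim(W⊥) = 3

For any subspace W of ℝ^n, dim(W) + dim(W⊥) = n (the whole-space dimension).
Here the given 1 vectors are linearly independent, so dim(W) = 1.
Thus dim(W⊥) = n - dim(W) = 4 - 1 = 3.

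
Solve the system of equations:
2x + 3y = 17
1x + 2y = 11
x = 1, y = 5

Use elimination (row reduction):
Equation 1: 2x + 3y = 17.
Equation 2: 1x + 2y = 11.
Multiply Eq1 by 1 and Eq2 by 2: 2x + 3y = 17;  2x + 4y = 22.
Subtract: (1)y = 5, so y = 5.
Back-substitute into Eq1: 2x + 3*(5) = 17, so x = 1.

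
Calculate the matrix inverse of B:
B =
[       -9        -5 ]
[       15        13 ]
det(B) = -42
B⁻¹ =
[   -13/42     -5/42 ]
[     5/14      3/14 ]

For a 2×2 matrix B = [[a, b], [c, d]] with det(B) ≠ 0, B⁻¹ = (1/det(B)) * [[d, -b], [-c, a]].
det(B) = (-9)*(13) - (-5)*(15) = -117 + 75 = -42.
B⁻¹ = (1/-42) * [[13, 5], [-15, -9]].
Dividing each entry by -42 and reducing:
B⁻¹ =
[   -13/42     -5/42 ]
[     5/14      3/14 ]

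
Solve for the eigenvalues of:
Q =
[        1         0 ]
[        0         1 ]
λ = 1, 1

Solve det(Q - λI) = 0. For a 2×2 matrix the characteristic equation is λ² - (trace)λ + det = 0.
trace(Q) = a + d = 1 + 1 = 2.
det(Q) = a*d - b*c = (1)*(1) - (0)*(0) = 1 - 0 = 1.
Characteristic equation: λ² - (2)λ + (1) = 0.
Discriminant = (2)² - 4*(1) = 4 - 4 = 0.
λ = (2 ± √0) / 2 = (2 ± 0) / 2 = 1, 1.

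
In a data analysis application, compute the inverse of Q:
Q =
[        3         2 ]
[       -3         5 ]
det(Q) = 21
Q⁻¹ =
[     5/21     -2/21 ]
[      1/7       1/7 ]

For a 2×2 matrix Q = [[a, b], [c, d]] with det(Q) ≠ 0, Q⁻¹ = (1/det(Q)) * [[d, -b], [-c, a]].
det(Q) = (3)*(5) - (2)*(-3) = 15 + 6 = 21.
Q⁻¹ = (1/21) * [[5, -2], [3, 3]].
Dividing each entry by 21 and reducing:
Q⁻¹ =
[     5/21     -2/21 ]
[      1/7       1/7 ]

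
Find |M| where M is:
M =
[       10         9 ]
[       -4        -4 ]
det(M) = -4

For a 2×2 matrix [[a, b], [c, d]], det = a*d - b*c.
det(M) = (10)*(-4) - (9)*(-4) = -40 + 36 = -4.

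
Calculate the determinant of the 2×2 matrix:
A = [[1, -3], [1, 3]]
6

For A = [[a, b], [c, d]], det(A) = a*d - b*c.
det(A) = (1)*(3) - (-3)*(1) = 3 - -3 = 6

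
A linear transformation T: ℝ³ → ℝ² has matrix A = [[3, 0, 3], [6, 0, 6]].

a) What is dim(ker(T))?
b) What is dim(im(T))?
dim(ker) = 2, dim(im) = 1

Observe that row 2 = 2 × row 1 (so the rows are linearly dependent).
Thus rank(A) = 1 (only one linearly independent row).
dim(im(T)) = rank(A) = 1.
By the rank-nullity theorem applied to T: ℝ³ → ℝ², rank(A) + nullity(A) = 3 (the domain dimension), so dim(ker(T)) = 3 - 1 = 2.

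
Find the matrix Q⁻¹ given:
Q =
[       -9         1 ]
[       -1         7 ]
det(Q) = -62
Q⁻¹ =
[    -7/62      1/62 ]
[    -1/62      9/62 ]

For a 2×2 matrix Q = [[a, b], [c, d]] with det(Q) ≠ 0, Q⁻¹ = (1/det(Q)) * [[d, -b], [-c, a]].
det(Q) = (-9)*(7) - (1)*(-1) = -63 + 1 = -62.
Q⁻¹ = (1/-62) * [[7, -1], [1, -9]].
Dividing each entry by -62 and reducing:
Q⁻¹ =
[    -7/62      1/62 ]
[    -1/62      9/62 ]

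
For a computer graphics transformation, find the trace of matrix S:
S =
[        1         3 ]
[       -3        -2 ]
tr(S) = 1 - 2 = -1

The trace of a square matrix is the sum of its diagonal entries.
Diagonal entries of S: S[0][0] = 1, S[1][1] = -2.
tr(S) = 1 - 2 = -1.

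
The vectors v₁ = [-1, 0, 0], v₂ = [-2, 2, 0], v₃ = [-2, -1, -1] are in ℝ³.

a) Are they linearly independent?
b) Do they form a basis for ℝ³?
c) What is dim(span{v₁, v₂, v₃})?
Yes independent, yes basis, dim = 3

Stack v₁, v₂, v₃ as rows of a 3×3 matrix.
[[-1, 0, 0]; [-2, 2, 0]; [-2, -1, -1]] is already lower triangular with nonzero diagonal entries (-1, 2, -1), so its determinant is the product of the diagonal entries, det = (-1)·(2)·(-1) = 2 ≠ 0, and the rows are linearly independent.
Three linearly independent vectors in ℝ³ form a basis for ℝ³, so dim(span{v₁,v₂,v₃}) = 3.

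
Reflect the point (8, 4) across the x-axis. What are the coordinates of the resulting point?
(8, -4)

Reflection across x-axis: (8, 4) → (8, -4)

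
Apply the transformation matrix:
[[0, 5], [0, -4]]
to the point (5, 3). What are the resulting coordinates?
(15, -12)

Matrix multiplication:
[[0, 5], [0, -4]] × [5, 3]ᵀ
= [0×5 + 5×3, 0×5 + -4×3]ᵀ
= [15.0000, -12.0000]ᵀ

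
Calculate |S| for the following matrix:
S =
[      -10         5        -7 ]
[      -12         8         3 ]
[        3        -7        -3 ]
det(S) = -525

Expand along row 0 (cofactor expansion): det(S) = a*(e*i - f*h) - b*(d*i - f*g) + c*(d*h - e*g), where the 3×3 is [[a, b, c], [d, e, f], [g, h, i]].
Minor M_00 = (8)*(-3) - (3)*(-7) = -24 + 21 = -3.
Minor M_01 = (-12)*(-3) - (3)*(3) = 36 - 9 = 27.
Minor M_02 = (-12)*(-7) - (8)*(3) = 84 - 24 = 60.
det(S) = (-10)*(-3) - (5)*(27) + (-7)*(60) = 30 - 135 - 420 = -525.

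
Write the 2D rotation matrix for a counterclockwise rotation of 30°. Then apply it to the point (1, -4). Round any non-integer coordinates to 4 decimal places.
R = [[√3/2, -1/2], [1/2, √3/2]]; R·(1, -4) = (2.8660, -2.9641)

Rotation matrix formula: R(θ) = [[cos θ, -sin θ], [sin θ, cos θ]]
For θ = 30°:
cos(30°) = √3/2
sin(30°) = 1/2
R = [[√3/2, -1/2], [1/2, √3/2]]
Apply to (1, -4): [√3/2·1 + (-1/2)·-4, 1/2·1 + √3/2·-4] = (2.8660, -2.9641)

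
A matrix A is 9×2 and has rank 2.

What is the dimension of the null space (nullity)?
0

The rank-nullity theorem for an m×n matrix states:
rank(A) + nullity(A) = n (the number of columns).
Here n = 2 and rank(A) = 2, so nullity(A) = 2 - 2 = 0.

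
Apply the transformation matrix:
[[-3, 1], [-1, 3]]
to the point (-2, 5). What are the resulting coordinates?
(11, 17)

Matrix multiplication:
[[-3, 1], [-1, 3]] × [-2, 5]ᵀ
= [-3×-2 + 1×5, -1×-2 + 3×5]ᵀ
= [11.0000, 17.0000]ᵀ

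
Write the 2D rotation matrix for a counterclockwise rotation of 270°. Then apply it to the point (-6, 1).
R = [[0, 1], [-1, 0]]; R·(-6, 1) = (1, 6)

Rotation matrix formula: R(θ) = [[cos θ, -sin θ], [sin θ, cos θ]]
For θ = 270°:
cos(270°) = 0
sin(270°) = -1
R = [[0, 1], [-1, 0]]
Apply to (-6, 1): [0·-6 + (1)·1, -1·-6 + 0·1] = (1, 6)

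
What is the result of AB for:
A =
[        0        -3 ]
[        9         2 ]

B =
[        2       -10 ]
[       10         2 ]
AB =
[      -30        -6 ]
[       38       -86 ]

Matrix multiplication: (AB)[i][j] = sum over k of A[i][k] * B[k][j].
  (AB)[0][0] = (0)*(2) + (-3)*(10) = -30
  (AB)[0][1] = (0)*(-10) + (-3)*(2) = -6
  (AB)[1][0] = (9)*(2) + (2)*(10) = 38
  (AB)[1][1] = (9)*(-10) + (2)*(2) = -86
AB =
[      -30        -6 ]
[       38       -86 ]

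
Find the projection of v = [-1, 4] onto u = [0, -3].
[0, 4]

The projection of v onto u is proj_u(v) = ((v·u) / (u·u)) · u.
v·u = (-1)*(0) + (4)*(-3) = -12.
u·u = (0)*(0) + (-3)*(-3) = 9.
coefficient = -12 / 9 = -4/3.
proj_u(v) = -4/3 · [0, -3] = [0, 4].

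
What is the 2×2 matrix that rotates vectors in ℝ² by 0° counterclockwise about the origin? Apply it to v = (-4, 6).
R = [[1, 0], [0, 1]]; R·v = (-4, 6)

A counterclockwise rotation by angle θ in ℝ² has matrix R(θ) = [[cos θ, -sin θ], [sin θ, cos θ]].
For θ = 0°: cos θ = 1, sin θ = 0.
R(0°) = [[1, 0], [0, 1]].
R·v = [1·-4 + (0)·6, 0·-4 + 1·6] = (-4, 6).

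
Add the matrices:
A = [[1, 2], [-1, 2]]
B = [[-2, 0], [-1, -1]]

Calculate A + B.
[[-1, 2], [-2, 1]]

Add corresponding elements:
(1)+(-2)=-1
(2)+(0)=2
(-1)+(-1)=-2
(2)+(-1)=1
A + B = [[-1, 2], [-2, 1]]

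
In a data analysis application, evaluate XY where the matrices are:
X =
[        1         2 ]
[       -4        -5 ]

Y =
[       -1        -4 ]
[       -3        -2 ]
XY =
[       -7        -8 ]
[       19        26 ]

Matrix multiplication: (XY)[i][j] = sum over k of X[i][k] * Y[k][j].
  (XY)[0][0] = (1)*(-1) + (2)*(-3) = -7
  (XY)[0][1] = (1)*(-4) + (2)*(-2) = -8
  (XY)[1][0] = (-4)*(-1) + (-5)*(-3) = 19
  (XY)[1][1] = (-4)*(-4) + (-5)*(-2) = 26
XY =
[       -7        -8 ]
[       19        26 ]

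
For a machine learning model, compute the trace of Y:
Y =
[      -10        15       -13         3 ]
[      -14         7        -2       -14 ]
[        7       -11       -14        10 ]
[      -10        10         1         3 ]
tr(Y) = -10 + 7 - 14 + 3 = -14

The trace of a square matrix is the sum of its diagonal entries.
Diagonal entries of Y: Y[0][0] = -10, Y[1][1] = 7, Y[2][2] = -14, Y[3][3] = 3.
tr(Y) = -10 + 7 - 14 + 3 = -14.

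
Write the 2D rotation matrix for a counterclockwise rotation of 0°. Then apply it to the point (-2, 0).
R = [[1, 0], [0, 1]]; R·(-2, 0) = (-2, 0)

Rotation matrix formula: R(θ) = [[cos θ, -sin θ], [sin θ, cos θ]]
For θ = 0°:
cos(0°) = 1
sin(0°) = 0
R = [[1, 0], [0, 1]]
Apply to (-2, 0): [1·-2 + (0)·0, 0·-2 + 1·0] = (-2, 0)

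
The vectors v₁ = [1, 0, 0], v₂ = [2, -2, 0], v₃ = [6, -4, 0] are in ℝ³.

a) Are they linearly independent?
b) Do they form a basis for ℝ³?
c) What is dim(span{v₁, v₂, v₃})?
Not independent, not a basis, dim(span) = 2

Check whether v₃ can be written as a linear combination of v₁ and v₂.
v₃ = (2)·v₁ + (2)·v₂ = [6, -4, 0], so the three vectors are linearly dependent.
Thus they do not form a basis for ℝ³, and dim(span{v₁, v₂, v₃}) = 2 (spanned by v₁ and v₂).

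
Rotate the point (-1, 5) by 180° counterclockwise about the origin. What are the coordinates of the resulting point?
(1, -5)

Rotation matrix R(θ) = [[cos θ, -sin θ], [sin θ, cos θ]]; for θ = 180°:
R = [[-1, 0], [0, -1]]
Result: R × [-1, 5]ᵀ = [-1·-1 + (0)·5, 0·-1 + (-1)·5]ᵀ = (1, -5)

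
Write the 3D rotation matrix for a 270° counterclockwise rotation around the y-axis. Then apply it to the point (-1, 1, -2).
R = [[0, 0, -1], [0, 1, 0], [1, 0, 0]]; R·(-1, 1, -2) = (2, 1, -1)

Rotation matrix for 270° around y-axis:
cos(270°) = 0, sin(270°) = -1
R = [[0, 0, -1], [0, 1, 0], [1, 0, 0]]
Apply to (-1, 1, -2): R·[-1, 1, -2]ᵀ = (2, 1, -1)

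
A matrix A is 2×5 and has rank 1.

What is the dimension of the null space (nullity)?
4

The rank-nullity theorem for an m×n matrix states:
rank(A) + nullity(A) = n (the number of columns).
Here n = 5 and rank(A) = 1, so nullity(A) = 5 - 1 = 4.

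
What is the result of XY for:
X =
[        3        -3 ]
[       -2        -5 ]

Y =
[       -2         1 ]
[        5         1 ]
XY =
[      -21         0 ]
[      -21        -7 ]

Matrix multiplication: (XY)[i][j] = sum over k of X[i][k] * Y[k][j].
  (XY)[0][0] = (3)*(-2) + (-3)*(5) = -21
  (XY)[0][1] = (3)*(1) + (-3)*(1) = 0
  (XY)[1][0] = (-2)*(-2) + (-5)*(5) = -21
  (XY)[1][1] = (-2)*(1) + (-5)*(1) = -7
XY =
[      -21         0 ]
[      -21        -7 ]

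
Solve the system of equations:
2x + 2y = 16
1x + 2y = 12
x = 4, y = 4

Use elimination (row reduction):
Equation 1: 2x + 2y = 16.
Equation 2: 1x + 2y = 12.
Multiply Eq1 by 1 and Eq2 by 2: 2x + 2y = 16;  2x + 4y = 24.
Subtract: (2)y = 8, so y = 4.
Back-substitute into Eq1: 2x + 2*(4) = 16, so x = 4.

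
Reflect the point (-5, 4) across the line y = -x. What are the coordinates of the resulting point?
(-4, 5)

Reflection across line y = -x: (-5, 4) → (-4, 5)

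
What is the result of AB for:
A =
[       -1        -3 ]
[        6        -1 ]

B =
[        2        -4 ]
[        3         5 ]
AB =
[      -11       -11 ]
[        9       -29 ]

Matrix multiplication: (AB)[i][j] = sum over k of A[i][k] * B[k][j].
  (AB)[0][0] = (-1)*(2) + (-3)*(3) = -11
  (AB)[0][1] = (-1)*(-4) + (-3)*(5) = -11
  (AB)[1][0] = (6)*(2) + (-1)*(3) = 9
  (AB)[1][1] = (6)*(-4) + (-1)*(5) = -29
AB =
[      -11       -11 ]
[        9       -29 ]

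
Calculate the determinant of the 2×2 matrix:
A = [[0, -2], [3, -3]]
6

For A = [[a, b], [c, d]], det(A) = a*d - b*c.
det(A) = (0)*(-3) - (-2)*(3) = 0 - -6 = 6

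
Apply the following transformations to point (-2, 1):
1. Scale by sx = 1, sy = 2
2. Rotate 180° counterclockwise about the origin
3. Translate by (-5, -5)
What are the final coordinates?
(-3, -7)

Step 1: Scale → (-2, 2)
Step 2: Rotate 180° → (2, -2)
Step 3: Translate → (-3, -7)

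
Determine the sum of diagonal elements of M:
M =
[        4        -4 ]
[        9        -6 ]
tr(M) = 4 - 6 = -2

The trace of a square matrix is the sum of its diagonal entries.
Diagonal entries of M: M[0][0] = 4, M[1][1] = -6.
tr(M) = 4 - 6 = -2.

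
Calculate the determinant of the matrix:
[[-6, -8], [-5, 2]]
-52

For a 2×2 matrix [[a, b], [c, d]], det = ad - bc
det = (-6)(2) - (-8)(-5) = -12 - 40 = -52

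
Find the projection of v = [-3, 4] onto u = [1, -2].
[-11/5, 22/5]

The projection of v onto u is proj_u(v) = ((v·u) / (u·u)) · u.
v·u = (-3)*(1) + (4)*(-2) = -11.
u·u = (1)*(1) + (-2)*(-2) = 5.
coefficient = -11 / 5 = -11/5.
proj_u(v) = -11/5 · [1, -2] = [-11/5, 22/5].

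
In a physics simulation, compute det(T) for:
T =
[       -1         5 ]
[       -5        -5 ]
det(T) = 30

For a 2×2 matrix [[a, b], [c, d]], det = a*d - b*c.
det(T) = (-1)*(-5) - (5)*(-5) = 5 + 25 = 30.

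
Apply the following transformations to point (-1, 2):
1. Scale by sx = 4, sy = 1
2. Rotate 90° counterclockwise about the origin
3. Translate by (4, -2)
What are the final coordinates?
(2, -6)

Step 1: Scale → (-4, 2)
Step 2: Rotate 90° → (-2, -4)
Step 3: Translate → (2, -6)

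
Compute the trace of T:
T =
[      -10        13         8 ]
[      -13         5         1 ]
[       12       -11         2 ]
tr(T) = -10 + 5 + 2 = -3

The trace of a square matrix is the sum of its diagonal entries.
Diagonal entries of T: T[0][0] = -10, T[1][1] = 5, T[2][2] = 2.
tr(T) = -10 + 5 + 2 = -3.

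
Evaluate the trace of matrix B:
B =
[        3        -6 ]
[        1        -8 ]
tr(B) = 3 - 8 = -5

The trace of a square matrix is the sum of its diagonal entries.
Diagonal entries of B: B[0][0] = 3, B[1][1] = -8.
tr(B) = 3 - 8 = -5.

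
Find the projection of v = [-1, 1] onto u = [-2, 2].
[-1, 1]

The projection of v onto u is proj_u(v) = ((v·u) / (u·u)) · u.
v·u = (-1)*(-2) + (1)*(2) = 4.
u·u = (-2)*(-2) + (2)*(2) = 8.
coefficient = 4 / 8 = 1/2.
proj_u(v) = 1/2 · [-2, 2] = [-1, 1].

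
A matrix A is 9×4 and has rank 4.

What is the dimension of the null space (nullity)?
0

The rank-nullity theorem for an m×n matrix states:
rank(A) + nullity(A) = n (the number of columns).
Here n = 4 and rank(A) = 4, so nullity(A) = 4 - 4 = 0.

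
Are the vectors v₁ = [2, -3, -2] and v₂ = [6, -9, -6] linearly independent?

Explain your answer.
No, linearly dependent (v₂ = 3·v₁)

Check whether there is a scalar k with v₂ = k·v₁.
Comparing components, k = 3 satisfies 3·[2, -3, -2] = [6, -9, -6].
Since v₂ is a scalar multiple of v₁, the two vectors are linearly dependent.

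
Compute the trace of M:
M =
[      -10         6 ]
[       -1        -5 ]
tr(M) = -10 - 5 = -15

The trace of a square matrix is the sum of its diagonal entries.
Diagonal entries of M: M[0][0] = -10, M[1][1] = -5.
tr(M) = -10 - 5 = -15.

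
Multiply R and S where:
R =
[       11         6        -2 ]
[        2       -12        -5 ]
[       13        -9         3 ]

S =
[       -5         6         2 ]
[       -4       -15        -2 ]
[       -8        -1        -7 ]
RS =
[      -63       -22        24 ]
[       78       197        63 ]
[      -53       210        23 ]

Matrix multiplication: (RS)[i][j] = sum over k of R[i][k] * S[k][j].
  (RS)[0][0] = (11)*(-5) + (6)*(-4) + (-2)*(-8) = -63
  (RS)[0][1] = (11)*(6) + (6)*(-15) + (-2)*(-1) = -22
  (RS)[0][2] = (11)*(2) + (6)*(-2) + (-2)*(-7) = 24
  (RS)[1][0] = (2)*(-5) + (-12)*(-4) + (-5)*(-8) = 78
  (RS)[1][1] = (2)*(6) + (-12)*(-15) + (-5)*(-1) = 197
  (RS)[1][2] = (2)*(2) + (-12)*(-2) + (-5)*(-7) = 63
  (RS)[2][0] = (13)*(-5) + (-9)*(-4) + (3)*(-8) = -53
  (RS)[2][1] = (13)*(6) + (-9)*(-15) + (3)*(-1) = 210
  (RS)[2][2] = (13)*(2) + (-9)*(-2) + (3)*(-7) = 23
RS =
[      -63       -22        24 ]
[       78       197        63 ]
[      -53       210        23 ]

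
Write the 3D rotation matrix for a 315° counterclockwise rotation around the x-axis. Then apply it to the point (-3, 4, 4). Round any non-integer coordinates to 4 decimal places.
R = [[1, 0, 0], [0, √2/2, √2/2], [0, -√2/2, √2/2]]; R·(-3, 4, 4) = (-3.0000, 5.6569, 0.0000)

Rotation matrix for 315° around x-axis:
cos(315°) = √2/2, sin(315°) = -√2/2
R = [[1, 0, 0], [0, √2/2, √2/2], [0, -√2/2, √2/2]]
Apply to (-3, 4, 4): R·[-3, 4, 4]ᵀ = (-3.0000, 5.6569, 0.0000)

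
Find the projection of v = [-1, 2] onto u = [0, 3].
[0, 2]

The projection of v onto u is proj_u(v) = ((v·u) / (u·u)) · u.
v·u = (-1)*(0) + (2)*(3) = 6.
u·u = (0)*(0) + (3)*(3) = 9.
coefficient = 6 / 9 = 2/3.
proj_u(v) = 2/3 · [0, 3] = [0, 2].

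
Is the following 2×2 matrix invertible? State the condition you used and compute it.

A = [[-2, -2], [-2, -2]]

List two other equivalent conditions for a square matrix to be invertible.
No, not invertible; det(A) = 0 (two rows are equal, so the rows are linearly dependent). Equivalent conditions (failing for this A): rank(A) < 2; Ax = 0 has non-trivial solutions; 0 is an eigenvalue; the columns are linearly dependent.

To check invertibility, compute det(A).
In this matrix, row 0 and the last row are identical, so one row is a scalar multiple of another and the rows are linearly dependent.
A matrix with linearly dependent rows has det = 0 and is not invertible.
Equivalent failed conditions:
- rank(A) < 2.
- Ax = 0 has non-trivial solutions.
- 0 is an eigenvalue.
- The columns are linearly dependent.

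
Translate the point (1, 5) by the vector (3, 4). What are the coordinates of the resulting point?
(4, 9)

Translation by (3, 4):
x' = 1 + 3 = 4
y' = 5 + 4 = 9
Homogeneous matrix: [[1, 0, 3], [0, 1, 4], [0, 0, 1]]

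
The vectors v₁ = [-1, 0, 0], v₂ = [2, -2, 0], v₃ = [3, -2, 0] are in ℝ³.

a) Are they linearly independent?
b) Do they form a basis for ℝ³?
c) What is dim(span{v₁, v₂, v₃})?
Not independent, not a basis, dim(span) = 2

Check whether v₃ can be written as a linear combination of v₁ and v₂.
v₃ = (-1)·v₁ + (1)·v₂ = [3, -2, 0], so the three vectors are linearly dependent.
Thus they do not form a basis for ℝ³, and dim(span{v₁, v₂, v₃}) = 2 (spanned by v₁ and v₂).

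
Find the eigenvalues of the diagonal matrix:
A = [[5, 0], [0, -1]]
λ₁ = 5, λ₂ = -1

The characteristic polynomial of A is det(A - λI) = (5 - λ)(-1 - λ) = 0.
The roots are λ = 5 and λ = -1, so the eigenvalues are the diagonal entries.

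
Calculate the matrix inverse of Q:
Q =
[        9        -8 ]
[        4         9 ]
det(Q) = 113
Q⁻¹ =
[    9/113     8/113 ]
[   -4/113     9/113 ]

For a 2×2 matrix Q = [[a, b], [c, d]] with det(Q) ≠ 0, Q⁻¹ = (1/det(Q)) * [[d, -b], [-c, a]].
det(Q) = (9)*(9) - (-8)*(4) = 81 + 32 = 113.
Q⁻¹ = (1/113) * [[9, 8], [-4, 9]].
Dividing each entry by 113 and reducing:
Q⁻¹ =
[    9/113     8/113 ]
[   -4/113     9/113 ]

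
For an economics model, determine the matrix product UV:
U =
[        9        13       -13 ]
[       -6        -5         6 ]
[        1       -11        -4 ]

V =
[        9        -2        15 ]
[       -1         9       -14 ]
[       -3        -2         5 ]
UV =
[      107       125      -112 ]
[      -67       -45        10 ]
[       32       -93       149 ]

Matrix multiplication: (UV)[i][j] = sum over k of U[i][k] * V[k][j].
  (UV)[0][0] = (9)*(9) + (13)*(-1) + (-13)*(-3) = 107
  (UV)[0][1] = (9)*(-2) + (13)*(9) + (-13)*(-2) = 125
  (UV)[0][2] = (9)*(15) + (13)*(-14) + (-13)*(5) = -112
  (UV)[1][0] = (-6)*(9) + (-5)*(-1) + (6)*(-3) = -67
  (UV)[1][1] = (-6)*(-2) + (-5)*(9) + (6)*(-2) = -45
  (UV)[1][2] = (-6)*(15) + (-5)*(-14) + (6)*(5) = 10
  (UV)[2][0] = (1)*(9) + (-11)*(-1) + (-4)*(-3) = 32
  (UV)[2][1] = (1)*(-2) + (-11)*(9) + (-4)*(-2) = -93
  (UV)[2][2] = (1)*(15) + (-11)*(-14) + (-4)*(5) = 149
UV =
[      107       125      -112 ]
[      -67       -45        10 ]
[       32       -93       149 ]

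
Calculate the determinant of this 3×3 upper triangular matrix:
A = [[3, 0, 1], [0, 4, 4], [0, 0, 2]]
24

The determinant of a triangular matrix is the product of its diagonal entries (the off-diagonal entries above the diagonal do not affect it).
det(A) = (3) * (4) * (2) = 24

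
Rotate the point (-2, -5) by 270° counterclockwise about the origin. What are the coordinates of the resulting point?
(-5, 2)

Rotation matrix R(θ) = [[cos θ, -sin θ], [sin θ, cos θ]]; for θ = 270°:
R = [[0, 1], [-1, 0]]
Result: R × [-2, -5]ᵀ = [0·-2 + (1)·-5, -1·-2 + (0)·-5]ᵀ = (-5, 2)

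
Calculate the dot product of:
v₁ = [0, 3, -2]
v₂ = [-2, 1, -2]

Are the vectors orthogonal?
7, No

The dot product is the sum of products of corresponding components.
v₁·v₂ = (0)*(-2) + (3)*(1) + (-2)*(-2) = 0 + 3 + 4 = 7.
Two vectors are orthogonal iff their dot product is 0; here the dot product is 7, so the vectors are not orthogonal.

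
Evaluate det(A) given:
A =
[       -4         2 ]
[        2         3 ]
det(A) = -16

For a 2×2 matrix [[a, b], [c, d]], det = a*d - b*c.
det(A) = (-4)*(3) - (2)*(2) = -12 - 4 = -16.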